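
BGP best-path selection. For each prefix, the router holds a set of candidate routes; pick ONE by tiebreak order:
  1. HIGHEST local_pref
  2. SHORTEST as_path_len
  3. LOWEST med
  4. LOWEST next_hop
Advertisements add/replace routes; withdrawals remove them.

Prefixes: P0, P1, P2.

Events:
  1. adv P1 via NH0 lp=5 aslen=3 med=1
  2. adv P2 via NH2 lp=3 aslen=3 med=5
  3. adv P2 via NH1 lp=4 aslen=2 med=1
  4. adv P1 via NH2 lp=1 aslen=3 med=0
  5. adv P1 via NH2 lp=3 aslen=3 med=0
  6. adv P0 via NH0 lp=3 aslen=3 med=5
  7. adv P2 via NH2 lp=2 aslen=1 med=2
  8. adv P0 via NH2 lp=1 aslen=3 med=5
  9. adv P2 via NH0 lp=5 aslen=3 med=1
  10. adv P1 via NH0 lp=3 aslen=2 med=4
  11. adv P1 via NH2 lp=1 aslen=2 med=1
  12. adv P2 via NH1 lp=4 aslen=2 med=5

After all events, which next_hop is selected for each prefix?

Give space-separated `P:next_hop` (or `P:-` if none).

Answer: P0:NH0 P1:NH0 P2:NH0

Derivation:
Op 1: best P0=- P1=NH0 P2=-
Op 2: best P0=- P1=NH0 P2=NH2
Op 3: best P0=- P1=NH0 P2=NH1
Op 4: best P0=- P1=NH0 P2=NH1
Op 5: best P0=- P1=NH0 P2=NH1
Op 6: best P0=NH0 P1=NH0 P2=NH1
Op 7: best P0=NH0 P1=NH0 P2=NH1
Op 8: best P0=NH0 P1=NH0 P2=NH1
Op 9: best P0=NH0 P1=NH0 P2=NH0
Op 10: best P0=NH0 P1=NH0 P2=NH0
Op 11: best P0=NH0 P1=NH0 P2=NH0
Op 12: best P0=NH0 P1=NH0 P2=NH0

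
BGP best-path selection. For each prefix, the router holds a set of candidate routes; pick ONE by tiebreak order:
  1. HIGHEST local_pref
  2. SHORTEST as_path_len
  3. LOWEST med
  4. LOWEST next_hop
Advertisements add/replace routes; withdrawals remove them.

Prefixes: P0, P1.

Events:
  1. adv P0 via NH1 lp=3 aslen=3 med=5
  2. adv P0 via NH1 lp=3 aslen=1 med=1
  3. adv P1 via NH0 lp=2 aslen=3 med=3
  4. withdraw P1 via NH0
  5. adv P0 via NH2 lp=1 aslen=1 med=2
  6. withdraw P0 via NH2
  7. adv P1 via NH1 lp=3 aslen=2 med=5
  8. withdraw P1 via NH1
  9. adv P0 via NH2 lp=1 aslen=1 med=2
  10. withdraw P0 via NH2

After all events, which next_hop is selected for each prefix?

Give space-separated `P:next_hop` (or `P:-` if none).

Answer: P0:NH1 P1:-

Derivation:
Op 1: best P0=NH1 P1=-
Op 2: best P0=NH1 P1=-
Op 3: best P0=NH1 P1=NH0
Op 4: best P0=NH1 P1=-
Op 5: best P0=NH1 P1=-
Op 6: best P0=NH1 P1=-
Op 7: best P0=NH1 P1=NH1
Op 8: best P0=NH1 P1=-
Op 9: best P0=NH1 P1=-
Op 10: best P0=NH1 P1=-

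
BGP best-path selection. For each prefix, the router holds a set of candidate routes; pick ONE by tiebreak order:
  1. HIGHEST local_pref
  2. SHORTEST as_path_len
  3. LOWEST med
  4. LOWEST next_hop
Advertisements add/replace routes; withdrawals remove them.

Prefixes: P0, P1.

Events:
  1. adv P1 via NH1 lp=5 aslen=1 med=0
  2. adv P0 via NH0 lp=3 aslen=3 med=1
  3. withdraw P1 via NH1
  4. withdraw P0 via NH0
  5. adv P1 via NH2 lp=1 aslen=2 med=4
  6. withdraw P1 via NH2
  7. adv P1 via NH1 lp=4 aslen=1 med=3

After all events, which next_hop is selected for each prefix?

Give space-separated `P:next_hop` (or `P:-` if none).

Answer: P0:- P1:NH1

Derivation:
Op 1: best P0=- P1=NH1
Op 2: best P0=NH0 P1=NH1
Op 3: best P0=NH0 P1=-
Op 4: best P0=- P1=-
Op 5: best P0=- P1=NH2
Op 6: best P0=- P1=-
Op 7: best P0=- P1=NH1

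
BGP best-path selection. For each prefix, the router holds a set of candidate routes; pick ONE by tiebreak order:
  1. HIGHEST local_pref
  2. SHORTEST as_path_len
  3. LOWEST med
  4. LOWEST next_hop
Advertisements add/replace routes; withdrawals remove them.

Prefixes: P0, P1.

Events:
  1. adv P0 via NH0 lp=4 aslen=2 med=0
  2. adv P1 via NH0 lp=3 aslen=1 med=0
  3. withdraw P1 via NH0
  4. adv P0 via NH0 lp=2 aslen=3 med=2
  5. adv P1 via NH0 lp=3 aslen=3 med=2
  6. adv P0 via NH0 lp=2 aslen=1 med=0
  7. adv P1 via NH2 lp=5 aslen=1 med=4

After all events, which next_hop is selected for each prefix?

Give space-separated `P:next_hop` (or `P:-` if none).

Answer: P0:NH0 P1:NH2

Derivation:
Op 1: best P0=NH0 P1=-
Op 2: best P0=NH0 P1=NH0
Op 3: best P0=NH0 P1=-
Op 4: best P0=NH0 P1=-
Op 5: best P0=NH0 P1=NH0
Op 6: best P0=NH0 P1=NH0
Op 7: best P0=NH0 P1=NH2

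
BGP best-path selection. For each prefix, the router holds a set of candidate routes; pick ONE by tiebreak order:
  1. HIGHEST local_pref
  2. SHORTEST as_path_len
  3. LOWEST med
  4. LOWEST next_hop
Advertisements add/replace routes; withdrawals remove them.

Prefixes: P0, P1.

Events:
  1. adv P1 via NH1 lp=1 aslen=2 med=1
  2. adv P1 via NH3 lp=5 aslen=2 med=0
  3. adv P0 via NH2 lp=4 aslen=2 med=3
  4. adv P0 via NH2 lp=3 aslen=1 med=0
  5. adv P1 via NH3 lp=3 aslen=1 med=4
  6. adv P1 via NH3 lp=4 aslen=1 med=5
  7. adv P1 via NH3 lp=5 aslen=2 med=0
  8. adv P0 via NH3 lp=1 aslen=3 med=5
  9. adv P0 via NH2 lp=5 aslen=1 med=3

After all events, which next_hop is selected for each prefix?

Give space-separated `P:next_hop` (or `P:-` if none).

Op 1: best P0=- P1=NH1
Op 2: best P0=- P1=NH3
Op 3: best P0=NH2 P1=NH3
Op 4: best P0=NH2 P1=NH3
Op 5: best P0=NH2 P1=NH3
Op 6: best P0=NH2 P1=NH3
Op 7: best P0=NH2 P1=NH3
Op 8: best P0=NH2 P1=NH3
Op 9: best P0=NH2 P1=NH3

Answer: P0:NH2 P1:NH3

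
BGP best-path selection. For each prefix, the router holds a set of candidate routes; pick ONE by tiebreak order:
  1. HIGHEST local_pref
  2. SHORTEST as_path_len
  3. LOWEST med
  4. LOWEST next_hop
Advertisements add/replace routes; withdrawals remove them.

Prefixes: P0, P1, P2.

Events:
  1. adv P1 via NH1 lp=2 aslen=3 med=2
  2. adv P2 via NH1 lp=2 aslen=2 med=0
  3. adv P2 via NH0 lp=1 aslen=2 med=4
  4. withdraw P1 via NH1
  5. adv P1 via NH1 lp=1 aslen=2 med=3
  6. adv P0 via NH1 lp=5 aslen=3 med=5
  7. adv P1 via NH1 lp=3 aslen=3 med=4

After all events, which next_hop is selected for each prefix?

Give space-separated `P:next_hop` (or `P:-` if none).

Answer: P0:NH1 P1:NH1 P2:NH1

Derivation:
Op 1: best P0=- P1=NH1 P2=-
Op 2: best P0=- P1=NH1 P2=NH1
Op 3: best P0=- P1=NH1 P2=NH1
Op 4: best P0=- P1=- P2=NH1
Op 5: best P0=- P1=NH1 P2=NH1
Op 6: best P0=NH1 P1=NH1 P2=NH1
Op 7: best P0=NH1 P1=NH1 P2=NH1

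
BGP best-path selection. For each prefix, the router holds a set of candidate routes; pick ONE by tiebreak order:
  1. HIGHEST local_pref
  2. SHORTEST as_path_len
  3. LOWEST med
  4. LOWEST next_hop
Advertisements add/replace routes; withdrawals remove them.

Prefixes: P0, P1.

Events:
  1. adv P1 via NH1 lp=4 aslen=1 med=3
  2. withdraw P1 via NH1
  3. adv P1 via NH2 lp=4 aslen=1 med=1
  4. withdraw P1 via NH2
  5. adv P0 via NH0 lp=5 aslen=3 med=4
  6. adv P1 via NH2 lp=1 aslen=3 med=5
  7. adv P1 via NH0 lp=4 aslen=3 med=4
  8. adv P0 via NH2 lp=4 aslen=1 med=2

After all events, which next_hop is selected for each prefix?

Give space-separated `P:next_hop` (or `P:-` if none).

Op 1: best P0=- P1=NH1
Op 2: best P0=- P1=-
Op 3: best P0=- P1=NH2
Op 4: best P0=- P1=-
Op 5: best P0=NH0 P1=-
Op 6: best P0=NH0 P1=NH2
Op 7: best P0=NH0 P1=NH0
Op 8: best P0=NH0 P1=NH0

Answer: P0:NH0 P1:NH0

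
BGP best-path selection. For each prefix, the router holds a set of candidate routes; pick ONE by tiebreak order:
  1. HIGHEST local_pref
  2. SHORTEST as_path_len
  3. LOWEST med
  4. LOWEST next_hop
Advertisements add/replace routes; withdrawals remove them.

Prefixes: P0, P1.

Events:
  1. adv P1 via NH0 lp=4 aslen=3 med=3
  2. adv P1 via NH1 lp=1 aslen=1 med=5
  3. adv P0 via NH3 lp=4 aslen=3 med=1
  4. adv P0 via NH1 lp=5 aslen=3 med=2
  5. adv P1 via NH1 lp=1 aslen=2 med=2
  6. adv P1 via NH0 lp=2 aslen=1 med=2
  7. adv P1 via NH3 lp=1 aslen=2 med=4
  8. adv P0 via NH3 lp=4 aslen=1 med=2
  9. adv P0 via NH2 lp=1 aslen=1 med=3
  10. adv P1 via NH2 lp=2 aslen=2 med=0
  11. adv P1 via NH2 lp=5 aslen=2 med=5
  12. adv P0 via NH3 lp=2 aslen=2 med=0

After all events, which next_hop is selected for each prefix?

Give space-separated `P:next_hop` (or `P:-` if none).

Op 1: best P0=- P1=NH0
Op 2: best P0=- P1=NH0
Op 3: best P0=NH3 P1=NH0
Op 4: best P0=NH1 P1=NH0
Op 5: best P0=NH1 P1=NH0
Op 6: best P0=NH1 P1=NH0
Op 7: best P0=NH1 P1=NH0
Op 8: best P0=NH1 P1=NH0
Op 9: best P0=NH1 P1=NH0
Op 10: best P0=NH1 P1=NH0
Op 11: best P0=NH1 P1=NH2
Op 12: best P0=NH1 P1=NH2

Answer: P0:NH1 P1:NH2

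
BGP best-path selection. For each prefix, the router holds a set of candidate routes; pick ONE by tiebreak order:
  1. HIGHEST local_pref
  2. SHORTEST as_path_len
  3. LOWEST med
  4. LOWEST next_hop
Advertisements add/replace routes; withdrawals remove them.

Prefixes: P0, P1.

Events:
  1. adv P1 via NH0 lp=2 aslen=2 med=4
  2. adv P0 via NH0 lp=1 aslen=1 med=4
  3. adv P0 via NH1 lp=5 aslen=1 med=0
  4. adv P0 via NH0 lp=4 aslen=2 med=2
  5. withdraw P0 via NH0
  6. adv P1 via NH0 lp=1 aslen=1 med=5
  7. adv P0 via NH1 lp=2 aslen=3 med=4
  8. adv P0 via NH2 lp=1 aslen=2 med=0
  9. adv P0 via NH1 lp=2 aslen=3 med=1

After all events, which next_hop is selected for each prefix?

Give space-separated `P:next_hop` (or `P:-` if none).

Op 1: best P0=- P1=NH0
Op 2: best P0=NH0 P1=NH0
Op 3: best P0=NH1 P1=NH0
Op 4: best P0=NH1 P1=NH0
Op 5: best P0=NH1 P1=NH0
Op 6: best P0=NH1 P1=NH0
Op 7: best P0=NH1 P1=NH0
Op 8: best P0=NH1 P1=NH0
Op 9: best P0=NH1 P1=NH0

Answer: P0:NH1 P1:NH0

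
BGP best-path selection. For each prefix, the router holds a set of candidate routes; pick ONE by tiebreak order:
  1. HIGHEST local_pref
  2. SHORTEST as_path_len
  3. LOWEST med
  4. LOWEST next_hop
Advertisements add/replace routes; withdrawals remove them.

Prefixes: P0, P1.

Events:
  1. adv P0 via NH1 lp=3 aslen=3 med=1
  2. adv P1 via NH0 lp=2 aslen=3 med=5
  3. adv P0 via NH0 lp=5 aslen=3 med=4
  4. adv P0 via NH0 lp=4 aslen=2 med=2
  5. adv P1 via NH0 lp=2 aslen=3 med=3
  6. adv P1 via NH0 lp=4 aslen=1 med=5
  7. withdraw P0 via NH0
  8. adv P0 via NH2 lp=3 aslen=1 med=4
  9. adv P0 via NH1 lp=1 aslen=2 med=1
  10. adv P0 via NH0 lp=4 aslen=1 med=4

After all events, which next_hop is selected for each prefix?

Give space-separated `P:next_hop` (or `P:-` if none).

Answer: P0:NH0 P1:NH0

Derivation:
Op 1: best P0=NH1 P1=-
Op 2: best P0=NH1 P1=NH0
Op 3: best P0=NH0 P1=NH0
Op 4: best P0=NH0 P1=NH0
Op 5: best P0=NH0 P1=NH0
Op 6: best P0=NH0 P1=NH0
Op 7: best P0=NH1 P1=NH0
Op 8: best P0=NH2 P1=NH0
Op 9: best P0=NH2 P1=NH0
Op 10: best P0=NH0 P1=NH0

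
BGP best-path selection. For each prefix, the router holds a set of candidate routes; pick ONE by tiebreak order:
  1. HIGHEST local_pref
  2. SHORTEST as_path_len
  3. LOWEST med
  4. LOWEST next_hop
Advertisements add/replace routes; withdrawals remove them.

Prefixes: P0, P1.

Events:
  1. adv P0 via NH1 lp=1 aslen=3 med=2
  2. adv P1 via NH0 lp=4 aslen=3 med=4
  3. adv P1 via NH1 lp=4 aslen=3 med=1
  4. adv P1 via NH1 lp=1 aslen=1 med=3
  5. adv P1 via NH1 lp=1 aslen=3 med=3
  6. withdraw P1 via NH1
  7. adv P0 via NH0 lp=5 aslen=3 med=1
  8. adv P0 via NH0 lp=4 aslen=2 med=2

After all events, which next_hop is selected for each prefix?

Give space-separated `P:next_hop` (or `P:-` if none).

Op 1: best P0=NH1 P1=-
Op 2: best P0=NH1 P1=NH0
Op 3: best P0=NH1 P1=NH1
Op 4: best P0=NH1 P1=NH0
Op 5: best P0=NH1 P1=NH0
Op 6: best P0=NH1 P1=NH0
Op 7: best P0=NH0 P1=NH0
Op 8: best P0=NH0 P1=NH0

Answer: P0:NH0 P1:NH0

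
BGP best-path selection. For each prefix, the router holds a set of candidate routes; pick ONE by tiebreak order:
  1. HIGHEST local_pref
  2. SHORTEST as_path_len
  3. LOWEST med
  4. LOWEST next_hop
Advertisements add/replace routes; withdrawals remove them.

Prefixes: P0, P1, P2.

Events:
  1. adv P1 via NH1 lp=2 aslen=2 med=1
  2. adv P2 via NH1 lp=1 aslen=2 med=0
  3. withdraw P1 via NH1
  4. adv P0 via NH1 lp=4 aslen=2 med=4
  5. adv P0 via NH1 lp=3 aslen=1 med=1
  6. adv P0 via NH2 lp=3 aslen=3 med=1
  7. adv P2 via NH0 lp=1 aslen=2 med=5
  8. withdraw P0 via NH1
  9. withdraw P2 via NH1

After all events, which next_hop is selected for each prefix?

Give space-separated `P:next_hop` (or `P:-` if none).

Answer: P0:NH2 P1:- P2:NH0

Derivation:
Op 1: best P0=- P1=NH1 P2=-
Op 2: best P0=- P1=NH1 P2=NH1
Op 3: best P0=- P1=- P2=NH1
Op 4: best P0=NH1 P1=- P2=NH1
Op 5: best P0=NH1 P1=- P2=NH1
Op 6: best P0=NH1 P1=- P2=NH1
Op 7: best P0=NH1 P1=- P2=NH1
Op 8: best P0=NH2 P1=- P2=NH1
Op 9: best P0=NH2 P1=- P2=NH0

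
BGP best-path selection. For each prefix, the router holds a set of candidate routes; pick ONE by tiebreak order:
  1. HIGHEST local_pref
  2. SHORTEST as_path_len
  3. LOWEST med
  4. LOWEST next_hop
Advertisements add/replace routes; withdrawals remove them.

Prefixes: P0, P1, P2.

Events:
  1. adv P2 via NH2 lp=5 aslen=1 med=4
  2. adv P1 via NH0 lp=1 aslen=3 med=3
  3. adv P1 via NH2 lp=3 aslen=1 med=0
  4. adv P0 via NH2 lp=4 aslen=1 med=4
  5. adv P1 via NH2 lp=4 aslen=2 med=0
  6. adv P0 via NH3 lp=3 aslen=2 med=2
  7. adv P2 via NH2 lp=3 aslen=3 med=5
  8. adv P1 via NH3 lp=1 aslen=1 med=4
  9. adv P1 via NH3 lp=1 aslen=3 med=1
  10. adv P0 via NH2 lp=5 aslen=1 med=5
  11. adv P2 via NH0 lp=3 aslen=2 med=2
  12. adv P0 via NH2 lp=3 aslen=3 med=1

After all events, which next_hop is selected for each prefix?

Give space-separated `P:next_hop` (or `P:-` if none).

Answer: P0:NH3 P1:NH2 P2:NH0

Derivation:
Op 1: best P0=- P1=- P2=NH2
Op 2: best P0=- P1=NH0 P2=NH2
Op 3: best P0=- P1=NH2 P2=NH2
Op 4: best P0=NH2 P1=NH2 P2=NH2
Op 5: best P0=NH2 P1=NH2 P2=NH2
Op 6: best P0=NH2 P1=NH2 P2=NH2
Op 7: best P0=NH2 P1=NH2 P2=NH2
Op 8: best P0=NH2 P1=NH2 P2=NH2
Op 9: best P0=NH2 P1=NH2 P2=NH2
Op 10: best P0=NH2 P1=NH2 P2=NH2
Op 11: best P0=NH2 P1=NH2 P2=NH0
Op 12: best P0=NH3 P1=NH2 P2=NH0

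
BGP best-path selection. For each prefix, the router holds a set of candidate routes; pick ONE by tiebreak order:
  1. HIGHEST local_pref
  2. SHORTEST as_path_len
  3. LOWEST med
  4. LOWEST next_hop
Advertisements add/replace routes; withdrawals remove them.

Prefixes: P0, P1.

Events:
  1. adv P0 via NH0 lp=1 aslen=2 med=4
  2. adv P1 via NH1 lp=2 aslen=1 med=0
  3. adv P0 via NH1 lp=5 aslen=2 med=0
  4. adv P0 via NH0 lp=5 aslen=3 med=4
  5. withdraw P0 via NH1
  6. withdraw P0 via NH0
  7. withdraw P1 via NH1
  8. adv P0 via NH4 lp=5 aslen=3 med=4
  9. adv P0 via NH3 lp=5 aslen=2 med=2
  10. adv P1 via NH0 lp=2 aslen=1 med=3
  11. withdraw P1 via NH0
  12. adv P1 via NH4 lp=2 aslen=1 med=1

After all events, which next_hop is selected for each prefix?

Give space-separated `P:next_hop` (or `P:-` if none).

Op 1: best P0=NH0 P1=-
Op 2: best P0=NH0 P1=NH1
Op 3: best P0=NH1 P1=NH1
Op 4: best P0=NH1 P1=NH1
Op 5: best P0=NH0 P1=NH1
Op 6: best P0=- P1=NH1
Op 7: best P0=- P1=-
Op 8: best P0=NH4 P1=-
Op 9: best P0=NH3 P1=-
Op 10: best P0=NH3 P1=NH0
Op 11: best P0=NH3 P1=-
Op 12: best P0=NH3 P1=NH4

Answer: P0:NH3 P1:NH4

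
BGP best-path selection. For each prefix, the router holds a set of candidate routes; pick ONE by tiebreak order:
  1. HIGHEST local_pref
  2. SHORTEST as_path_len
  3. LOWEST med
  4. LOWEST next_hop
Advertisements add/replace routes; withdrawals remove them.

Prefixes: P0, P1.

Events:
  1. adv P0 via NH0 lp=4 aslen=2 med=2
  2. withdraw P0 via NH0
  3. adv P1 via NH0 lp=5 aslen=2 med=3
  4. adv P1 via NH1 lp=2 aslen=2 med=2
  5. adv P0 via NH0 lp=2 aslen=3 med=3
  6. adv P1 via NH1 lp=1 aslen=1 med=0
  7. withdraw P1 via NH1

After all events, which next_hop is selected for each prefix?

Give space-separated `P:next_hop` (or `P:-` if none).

Op 1: best P0=NH0 P1=-
Op 2: best P0=- P1=-
Op 3: best P0=- P1=NH0
Op 4: best P0=- P1=NH0
Op 5: best P0=NH0 P1=NH0
Op 6: best P0=NH0 P1=NH0
Op 7: best P0=NH0 P1=NH0

Answer: P0:NH0 P1:NH0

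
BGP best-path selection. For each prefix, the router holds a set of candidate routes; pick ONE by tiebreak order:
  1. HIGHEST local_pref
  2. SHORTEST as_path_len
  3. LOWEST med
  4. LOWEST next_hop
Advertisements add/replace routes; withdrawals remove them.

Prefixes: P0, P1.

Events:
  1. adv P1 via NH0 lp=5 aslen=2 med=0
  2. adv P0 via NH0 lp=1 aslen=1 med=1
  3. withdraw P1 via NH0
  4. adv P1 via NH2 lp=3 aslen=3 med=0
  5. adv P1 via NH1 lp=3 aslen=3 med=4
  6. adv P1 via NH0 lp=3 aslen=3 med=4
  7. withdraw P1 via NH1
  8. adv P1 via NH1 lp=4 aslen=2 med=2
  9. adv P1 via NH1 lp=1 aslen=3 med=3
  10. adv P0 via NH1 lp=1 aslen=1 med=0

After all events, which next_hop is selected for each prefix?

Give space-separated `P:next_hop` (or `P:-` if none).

Answer: P0:NH1 P1:NH2

Derivation:
Op 1: best P0=- P1=NH0
Op 2: best P0=NH0 P1=NH0
Op 3: best P0=NH0 P1=-
Op 4: best P0=NH0 P1=NH2
Op 5: best P0=NH0 P1=NH2
Op 6: best P0=NH0 P1=NH2
Op 7: best P0=NH0 P1=NH2
Op 8: best P0=NH0 P1=NH1
Op 9: best P0=NH0 P1=NH2
Op 10: best P0=NH1 P1=NH2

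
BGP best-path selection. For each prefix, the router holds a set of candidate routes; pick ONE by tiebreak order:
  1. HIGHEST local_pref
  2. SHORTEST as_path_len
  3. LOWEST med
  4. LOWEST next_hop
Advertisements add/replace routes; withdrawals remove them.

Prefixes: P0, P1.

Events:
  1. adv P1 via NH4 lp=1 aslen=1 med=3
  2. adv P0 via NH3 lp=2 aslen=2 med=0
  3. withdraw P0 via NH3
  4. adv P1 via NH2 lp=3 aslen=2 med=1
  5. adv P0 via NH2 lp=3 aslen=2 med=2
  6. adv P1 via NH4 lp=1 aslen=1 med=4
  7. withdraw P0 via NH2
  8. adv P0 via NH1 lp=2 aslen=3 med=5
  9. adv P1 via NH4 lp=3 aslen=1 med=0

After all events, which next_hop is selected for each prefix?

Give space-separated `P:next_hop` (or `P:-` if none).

Answer: P0:NH1 P1:NH4

Derivation:
Op 1: best P0=- P1=NH4
Op 2: best P0=NH3 P1=NH4
Op 3: best P0=- P1=NH4
Op 4: best P0=- P1=NH2
Op 5: best P0=NH2 P1=NH2
Op 6: best P0=NH2 P1=NH2
Op 7: best P0=- P1=NH2
Op 8: best P0=NH1 P1=NH2
Op 9: best P0=NH1 P1=NH4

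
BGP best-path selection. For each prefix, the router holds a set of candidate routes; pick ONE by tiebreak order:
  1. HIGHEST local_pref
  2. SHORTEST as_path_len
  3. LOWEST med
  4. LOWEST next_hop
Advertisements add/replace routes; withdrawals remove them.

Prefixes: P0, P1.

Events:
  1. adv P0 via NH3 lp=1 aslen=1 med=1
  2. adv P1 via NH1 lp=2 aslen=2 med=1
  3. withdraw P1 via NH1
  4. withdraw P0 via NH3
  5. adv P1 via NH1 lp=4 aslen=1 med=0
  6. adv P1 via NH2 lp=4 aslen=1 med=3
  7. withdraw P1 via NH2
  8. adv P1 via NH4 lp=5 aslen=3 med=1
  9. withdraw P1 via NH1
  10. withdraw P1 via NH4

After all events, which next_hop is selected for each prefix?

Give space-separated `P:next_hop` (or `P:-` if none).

Answer: P0:- P1:-

Derivation:
Op 1: best P0=NH3 P1=-
Op 2: best P0=NH3 P1=NH1
Op 3: best P0=NH3 P1=-
Op 4: best P0=- P1=-
Op 5: best P0=- P1=NH1
Op 6: best P0=- P1=NH1
Op 7: best P0=- P1=NH1
Op 8: best P0=- P1=NH4
Op 9: best P0=- P1=NH4
Op 10: best P0=- P1=-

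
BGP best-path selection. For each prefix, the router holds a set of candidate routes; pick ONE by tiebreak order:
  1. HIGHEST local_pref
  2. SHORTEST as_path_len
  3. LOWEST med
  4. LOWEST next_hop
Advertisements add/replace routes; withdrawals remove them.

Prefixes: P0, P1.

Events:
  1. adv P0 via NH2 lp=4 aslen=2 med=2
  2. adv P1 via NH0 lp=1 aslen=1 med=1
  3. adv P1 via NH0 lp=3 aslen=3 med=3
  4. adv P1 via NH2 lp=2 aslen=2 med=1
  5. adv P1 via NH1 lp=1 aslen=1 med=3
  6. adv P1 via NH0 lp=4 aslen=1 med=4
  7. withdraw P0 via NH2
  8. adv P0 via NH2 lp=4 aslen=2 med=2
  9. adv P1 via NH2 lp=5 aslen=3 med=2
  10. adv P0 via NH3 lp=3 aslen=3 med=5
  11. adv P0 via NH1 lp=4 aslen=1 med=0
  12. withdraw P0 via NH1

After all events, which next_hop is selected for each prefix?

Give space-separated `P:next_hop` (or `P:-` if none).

Op 1: best P0=NH2 P1=-
Op 2: best P0=NH2 P1=NH0
Op 3: best P0=NH2 P1=NH0
Op 4: best P0=NH2 P1=NH0
Op 5: best P0=NH2 P1=NH0
Op 6: best P0=NH2 P1=NH0
Op 7: best P0=- P1=NH0
Op 8: best P0=NH2 P1=NH0
Op 9: best P0=NH2 P1=NH2
Op 10: best P0=NH2 P1=NH2
Op 11: best P0=NH1 P1=NH2
Op 12: best P0=NH2 P1=NH2

Answer: P0:NH2 P1:NH2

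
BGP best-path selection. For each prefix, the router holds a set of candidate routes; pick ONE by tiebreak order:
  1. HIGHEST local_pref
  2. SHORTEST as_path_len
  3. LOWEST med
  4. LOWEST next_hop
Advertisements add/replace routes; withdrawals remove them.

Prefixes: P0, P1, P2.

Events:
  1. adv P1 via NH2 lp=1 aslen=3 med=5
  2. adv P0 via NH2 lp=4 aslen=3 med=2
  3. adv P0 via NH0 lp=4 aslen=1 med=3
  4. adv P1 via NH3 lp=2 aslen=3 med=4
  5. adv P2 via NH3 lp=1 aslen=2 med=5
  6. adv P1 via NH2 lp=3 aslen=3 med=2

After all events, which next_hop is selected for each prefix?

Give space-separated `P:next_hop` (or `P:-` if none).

Op 1: best P0=- P1=NH2 P2=-
Op 2: best P0=NH2 P1=NH2 P2=-
Op 3: best P0=NH0 P1=NH2 P2=-
Op 4: best P0=NH0 P1=NH3 P2=-
Op 5: best P0=NH0 P1=NH3 P2=NH3
Op 6: best P0=NH0 P1=NH2 P2=NH3

Answer: P0:NH0 P1:NH2 P2:NH3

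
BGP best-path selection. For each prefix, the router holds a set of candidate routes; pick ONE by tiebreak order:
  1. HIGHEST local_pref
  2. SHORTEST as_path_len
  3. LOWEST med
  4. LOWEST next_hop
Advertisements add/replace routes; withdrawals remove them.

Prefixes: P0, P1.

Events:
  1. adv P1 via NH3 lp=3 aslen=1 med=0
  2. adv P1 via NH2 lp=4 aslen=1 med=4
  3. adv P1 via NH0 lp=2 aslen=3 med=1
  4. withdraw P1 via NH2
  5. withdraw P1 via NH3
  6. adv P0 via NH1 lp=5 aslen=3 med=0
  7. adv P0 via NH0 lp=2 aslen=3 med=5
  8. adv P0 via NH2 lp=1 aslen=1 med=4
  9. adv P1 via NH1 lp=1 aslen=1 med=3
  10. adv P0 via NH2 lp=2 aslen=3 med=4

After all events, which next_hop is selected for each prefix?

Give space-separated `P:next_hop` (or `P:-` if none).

Answer: P0:NH1 P1:NH0

Derivation:
Op 1: best P0=- P1=NH3
Op 2: best P0=- P1=NH2
Op 3: best P0=- P1=NH2
Op 4: best P0=- P1=NH3
Op 5: best P0=- P1=NH0
Op 6: best P0=NH1 P1=NH0
Op 7: best P0=NH1 P1=NH0
Op 8: best P0=NH1 P1=NH0
Op 9: best P0=NH1 P1=NH0
Op 10: best P0=NH1 P1=NH0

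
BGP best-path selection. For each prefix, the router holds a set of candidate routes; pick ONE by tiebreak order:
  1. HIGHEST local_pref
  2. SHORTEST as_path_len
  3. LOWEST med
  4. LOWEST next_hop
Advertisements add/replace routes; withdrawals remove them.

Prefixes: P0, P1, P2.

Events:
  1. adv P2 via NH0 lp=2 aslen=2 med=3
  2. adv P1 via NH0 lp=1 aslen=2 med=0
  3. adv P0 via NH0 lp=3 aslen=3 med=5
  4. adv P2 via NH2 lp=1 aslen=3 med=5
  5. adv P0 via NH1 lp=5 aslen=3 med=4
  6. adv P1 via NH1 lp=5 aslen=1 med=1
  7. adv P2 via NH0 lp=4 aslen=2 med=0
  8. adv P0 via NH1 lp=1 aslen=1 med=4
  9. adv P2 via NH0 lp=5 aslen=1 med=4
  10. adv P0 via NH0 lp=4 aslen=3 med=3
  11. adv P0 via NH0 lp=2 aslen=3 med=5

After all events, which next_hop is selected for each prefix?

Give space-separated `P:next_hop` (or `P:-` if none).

Answer: P0:NH0 P1:NH1 P2:NH0

Derivation:
Op 1: best P0=- P1=- P2=NH0
Op 2: best P0=- P1=NH0 P2=NH0
Op 3: best P0=NH0 P1=NH0 P2=NH0
Op 4: best P0=NH0 P1=NH0 P2=NH0
Op 5: best P0=NH1 P1=NH0 P2=NH0
Op 6: best P0=NH1 P1=NH1 P2=NH0
Op 7: best P0=NH1 P1=NH1 P2=NH0
Op 8: best P0=NH0 P1=NH1 P2=NH0
Op 9: best P0=NH0 P1=NH1 P2=NH0
Op 10: best P0=NH0 P1=NH1 P2=NH0
Op 11: best P0=NH0 P1=NH1 P2=NH0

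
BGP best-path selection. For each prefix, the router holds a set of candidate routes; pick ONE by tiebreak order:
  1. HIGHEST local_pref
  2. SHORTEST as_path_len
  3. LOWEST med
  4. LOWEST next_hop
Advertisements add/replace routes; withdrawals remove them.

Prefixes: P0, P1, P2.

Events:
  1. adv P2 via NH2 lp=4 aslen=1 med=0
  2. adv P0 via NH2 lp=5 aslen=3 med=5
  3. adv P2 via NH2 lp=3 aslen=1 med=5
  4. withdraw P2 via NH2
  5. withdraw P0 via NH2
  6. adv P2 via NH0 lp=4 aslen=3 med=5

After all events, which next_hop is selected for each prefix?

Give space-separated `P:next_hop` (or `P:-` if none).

Op 1: best P0=- P1=- P2=NH2
Op 2: best P0=NH2 P1=- P2=NH2
Op 3: best P0=NH2 P1=- P2=NH2
Op 4: best P0=NH2 P1=- P2=-
Op 5: best P0=- P1=- P2=-
Op 6: best P0=- P1=- P2=NH0

Answer: P0:- P1:- P2:NH0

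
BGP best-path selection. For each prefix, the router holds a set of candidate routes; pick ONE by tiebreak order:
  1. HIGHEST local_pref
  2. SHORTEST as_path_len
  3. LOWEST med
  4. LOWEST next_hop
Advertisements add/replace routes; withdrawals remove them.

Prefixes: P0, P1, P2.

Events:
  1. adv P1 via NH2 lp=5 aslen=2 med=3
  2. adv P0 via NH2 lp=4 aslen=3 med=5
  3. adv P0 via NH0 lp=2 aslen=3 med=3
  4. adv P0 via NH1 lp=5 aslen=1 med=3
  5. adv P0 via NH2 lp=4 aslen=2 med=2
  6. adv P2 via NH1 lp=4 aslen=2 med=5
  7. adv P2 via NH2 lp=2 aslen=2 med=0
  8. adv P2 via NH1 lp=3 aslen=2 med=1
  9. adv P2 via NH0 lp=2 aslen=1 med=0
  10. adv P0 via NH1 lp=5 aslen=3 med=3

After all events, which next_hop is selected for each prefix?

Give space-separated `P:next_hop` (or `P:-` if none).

Op 1: best P0=- P1=NH2 P2=-
Op 2: best P0=NH2 P1=NH2 P2=-
Op 3: best P0=NH2 P1=NH2 P2=-
Op 4: best P0=NH1 P1=NH2 P2=-
Op 5: best P0=NH1 P1=NH2 P2=-
Op 6: best P0=NH1 P1=NH2 P2=NH1
Op 7: best P0=NH1 P1=NH2 P2=NH1
Op 8: best P0=NH1 P1=NH2 P2=NH1
Op 9: best P0=NH1 P1=NH2 P2=NH1
Op 10: best P0=NH1 P1=NH2 P2=NH1

Answer: P0:NH1 P1:NH2 P2:NH1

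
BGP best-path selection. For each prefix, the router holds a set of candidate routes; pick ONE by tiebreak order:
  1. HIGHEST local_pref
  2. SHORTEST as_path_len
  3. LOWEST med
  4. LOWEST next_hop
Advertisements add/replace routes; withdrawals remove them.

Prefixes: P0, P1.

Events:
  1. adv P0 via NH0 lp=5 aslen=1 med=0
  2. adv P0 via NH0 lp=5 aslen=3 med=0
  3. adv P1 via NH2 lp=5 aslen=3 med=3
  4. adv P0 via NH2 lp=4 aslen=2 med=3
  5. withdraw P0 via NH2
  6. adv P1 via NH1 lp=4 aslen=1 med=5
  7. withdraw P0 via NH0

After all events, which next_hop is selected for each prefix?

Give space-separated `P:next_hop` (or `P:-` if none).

Op 1: best P0=NH0 P1=-
Op 2: best P0=NH0 P1=-
Op 3: best P0=NH0 P1=NH2
Op 4: best P0=NH0 P1=NH2
Op 5: best P0=NH0 P1=NH2
Op 6: best P0=NH0 P1=NH2
Op 7: best P0=- P1=NH2

Answer: P0:- P1:NH2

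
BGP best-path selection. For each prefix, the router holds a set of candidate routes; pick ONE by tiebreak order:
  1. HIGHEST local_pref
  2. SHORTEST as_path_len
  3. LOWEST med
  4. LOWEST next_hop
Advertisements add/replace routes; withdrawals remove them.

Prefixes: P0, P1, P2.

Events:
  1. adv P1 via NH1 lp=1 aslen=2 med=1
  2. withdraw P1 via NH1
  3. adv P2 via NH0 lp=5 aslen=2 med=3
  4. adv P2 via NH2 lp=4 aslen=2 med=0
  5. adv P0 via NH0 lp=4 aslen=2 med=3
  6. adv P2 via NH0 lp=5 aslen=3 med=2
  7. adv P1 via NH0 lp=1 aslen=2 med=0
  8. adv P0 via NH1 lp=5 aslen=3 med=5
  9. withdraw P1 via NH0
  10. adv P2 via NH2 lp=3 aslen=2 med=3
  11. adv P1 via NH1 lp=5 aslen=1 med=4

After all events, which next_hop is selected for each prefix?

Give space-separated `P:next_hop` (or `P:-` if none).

Op 1: best P0=- P1=NH1 P2=-
Op 2: best P0=- P1=- P2=-
Op 3: best P0=- P1=- P2=NH0
Op 4: best P0=- P1=- P2=NH0
Op 5: best P0=NH0 P1=- P2=NH0
Op 6: best P0=NH0 P1=- P2=NH0
Op 7: best P0=NH0 P1=NH0 P2=NH0
Op 8: best P0=NH1 P1=NH0 P2=NH0
Op 9: best P0=NH1 P1=- P2=NH0
Op 10: best P0=NH1 P1=- P2=NH0
Op 11: best P0=NH1 P1=NH1 P2=NH0

Answer: P0:NH1 P1:NH1 P2:NH0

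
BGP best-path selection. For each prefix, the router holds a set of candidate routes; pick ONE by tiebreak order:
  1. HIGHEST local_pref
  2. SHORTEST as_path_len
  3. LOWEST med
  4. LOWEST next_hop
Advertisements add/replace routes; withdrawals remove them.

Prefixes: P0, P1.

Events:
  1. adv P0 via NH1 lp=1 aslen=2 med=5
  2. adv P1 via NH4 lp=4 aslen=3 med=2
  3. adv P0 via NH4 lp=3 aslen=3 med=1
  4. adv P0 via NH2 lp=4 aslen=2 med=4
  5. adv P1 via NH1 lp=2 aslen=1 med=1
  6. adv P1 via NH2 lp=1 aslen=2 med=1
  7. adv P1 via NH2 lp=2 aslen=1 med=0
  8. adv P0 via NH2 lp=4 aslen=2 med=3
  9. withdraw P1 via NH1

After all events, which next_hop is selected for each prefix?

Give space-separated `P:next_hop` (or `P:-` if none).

Op 1: best P0=NH1 P1=-
Op 2: best P0=NH1 P1=NH4
Op 3: best P0=NH4 P1=NH4
Op 4: best P0=NH2 P1=NH4
Op 5: best P0=NH2 P1=NH4
Op 6: best P0=NH2 P1=NH4
Op 7: best P0=NH2 P1=NH4
Op 8: best P0=NH2 P1=NH4
Op 9: best P0=NH2 P1=NH4

Answer: P0:NH2 P1:NH4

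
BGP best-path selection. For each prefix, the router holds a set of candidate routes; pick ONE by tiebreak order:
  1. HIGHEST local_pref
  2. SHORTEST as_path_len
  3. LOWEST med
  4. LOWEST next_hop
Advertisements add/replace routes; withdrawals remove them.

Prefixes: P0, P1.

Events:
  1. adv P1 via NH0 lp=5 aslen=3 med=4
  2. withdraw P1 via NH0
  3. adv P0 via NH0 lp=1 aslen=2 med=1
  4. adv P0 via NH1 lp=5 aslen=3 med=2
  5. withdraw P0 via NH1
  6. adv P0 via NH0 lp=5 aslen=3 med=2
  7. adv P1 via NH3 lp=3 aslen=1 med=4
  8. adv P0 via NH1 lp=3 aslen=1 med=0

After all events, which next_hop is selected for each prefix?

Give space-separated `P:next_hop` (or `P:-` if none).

Answer: P0:NH0 P1:NH3

Derivation:
Op 1: best P0=- P1=NH0
Op 2: best P0=- P1=-
Op 3: best P0=NH0 P1=-
Op 4: best P0=NH1 P1=-
Op 5: best P0=NH0 P1=-
Op 6: best P0=NH0 P1=-
Op 7: best P0=NH0 P1=NH3
Op 8: best P0=NH0 P1=NH3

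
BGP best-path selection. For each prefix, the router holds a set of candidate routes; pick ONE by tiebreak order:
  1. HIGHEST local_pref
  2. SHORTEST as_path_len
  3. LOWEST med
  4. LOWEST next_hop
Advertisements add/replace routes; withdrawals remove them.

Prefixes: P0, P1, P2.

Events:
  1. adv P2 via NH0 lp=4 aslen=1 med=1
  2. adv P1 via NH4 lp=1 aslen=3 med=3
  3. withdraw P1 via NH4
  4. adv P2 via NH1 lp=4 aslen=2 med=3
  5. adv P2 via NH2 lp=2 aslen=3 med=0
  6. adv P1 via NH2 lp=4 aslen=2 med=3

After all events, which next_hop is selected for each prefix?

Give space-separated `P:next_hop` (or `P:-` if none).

Answer: P0:- P1:NH2 P2:NH0

Derivation:
Op 1: best P0=- P1=- P2=NH0
Op 2: best P0=- P1=NH4 P2=NH0
Op 3: best P0=- P1=- P2=NH0
Op 4: best P0=- P1=- P2=NH0
Op 5: best P0=- P1=- P2=NH0
Op 6: best P0=- P1=NH2 P2=NH0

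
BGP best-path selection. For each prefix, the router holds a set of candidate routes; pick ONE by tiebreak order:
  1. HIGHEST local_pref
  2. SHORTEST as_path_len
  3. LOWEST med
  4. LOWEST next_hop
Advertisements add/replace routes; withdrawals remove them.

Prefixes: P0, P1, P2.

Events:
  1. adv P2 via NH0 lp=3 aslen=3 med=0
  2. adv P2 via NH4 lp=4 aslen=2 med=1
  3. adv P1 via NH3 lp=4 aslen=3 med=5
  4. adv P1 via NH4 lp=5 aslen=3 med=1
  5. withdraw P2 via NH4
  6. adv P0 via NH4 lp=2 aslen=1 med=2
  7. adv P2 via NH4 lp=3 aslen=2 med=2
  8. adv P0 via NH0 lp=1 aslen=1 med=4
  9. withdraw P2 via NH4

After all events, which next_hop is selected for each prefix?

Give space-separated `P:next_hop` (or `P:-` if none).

Op 1: best P0=- P1=- P2=NH0
Op 2: best P0=- P1=- P2=NH4
Op 3: best P0=- P1=NH3 P2=NH4
Op 4: best P0=- P1=NH4 P2=NH4
Op 5: best P0=- P1=NH4 P2=NH0
Op 6: best P0=NH4 P1=NH4 P2=NH0
Op 7: best P0=NH4 P1=NH4 P2=NH4
Op 8: best P0=NH4 P1=NH4 P2=NH4
Op 9: best P0=NH4 P1=NH4 P2=NH0

Answer: P0:NH4 P1:NH4 P2:NH0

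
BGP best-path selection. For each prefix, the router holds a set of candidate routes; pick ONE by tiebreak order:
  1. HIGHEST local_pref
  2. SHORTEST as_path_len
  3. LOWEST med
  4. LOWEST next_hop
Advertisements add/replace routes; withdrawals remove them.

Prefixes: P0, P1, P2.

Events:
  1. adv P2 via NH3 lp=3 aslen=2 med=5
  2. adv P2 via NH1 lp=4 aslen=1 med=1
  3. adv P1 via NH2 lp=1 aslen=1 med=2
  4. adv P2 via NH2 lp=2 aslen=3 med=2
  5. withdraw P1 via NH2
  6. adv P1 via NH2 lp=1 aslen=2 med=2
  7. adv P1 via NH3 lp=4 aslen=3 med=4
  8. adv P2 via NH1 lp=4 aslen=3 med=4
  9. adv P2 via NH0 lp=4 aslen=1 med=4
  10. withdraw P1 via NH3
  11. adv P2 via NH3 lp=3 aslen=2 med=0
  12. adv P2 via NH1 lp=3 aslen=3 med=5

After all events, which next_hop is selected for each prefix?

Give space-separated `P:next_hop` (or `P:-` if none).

Answer: P0:- P1:NH2 P2:NH0

Derivation:
Op 1: best P0=- P1=- P2=NH3
Op 2: best P0=- P1=- P2=NH1
Op 3: best P0=- P1=NH2 P2=NH1
Op 4: best P0=- P1=NH2 P2=NH1
Op 5: best P0=- P1=- P2=NH1
Op 6: best P0=- P1=NH2 P2=NH1
Op 7: best P0=- P1=NH3 P2=NH1
Op 8: best P0=- P1=NH3 P2=NH1
Op 9: best P0=- P1=NH3 P2=NH0
Op 10: best P0=- P1=NH2 P2=NH0
Op 11: best P0=- P1=NH2 P2=NH0
Op 12: best P0=- P1=NH2 P2=NH0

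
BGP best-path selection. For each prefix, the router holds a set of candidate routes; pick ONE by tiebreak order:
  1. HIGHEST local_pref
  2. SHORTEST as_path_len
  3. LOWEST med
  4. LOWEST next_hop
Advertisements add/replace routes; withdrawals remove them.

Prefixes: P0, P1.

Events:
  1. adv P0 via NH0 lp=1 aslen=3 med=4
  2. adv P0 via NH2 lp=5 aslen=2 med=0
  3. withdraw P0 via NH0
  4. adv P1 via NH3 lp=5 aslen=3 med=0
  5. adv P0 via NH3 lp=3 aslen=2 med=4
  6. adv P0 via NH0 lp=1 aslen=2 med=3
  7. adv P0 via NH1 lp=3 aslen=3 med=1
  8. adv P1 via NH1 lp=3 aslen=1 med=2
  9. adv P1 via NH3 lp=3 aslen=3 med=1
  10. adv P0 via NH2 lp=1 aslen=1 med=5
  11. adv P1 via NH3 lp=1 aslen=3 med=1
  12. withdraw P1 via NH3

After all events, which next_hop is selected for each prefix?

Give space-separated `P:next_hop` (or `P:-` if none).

Op 1: best P0=NH0 P1=-
Op 2: best P0=NH2 P1=-
Op 3: best P0=NH2 P1=-
Op 4: best P0=NH2 P1=NH3
Op 5: best P0=NH2 P1=NH3
Op 6: best P0=NH2 P1=NH3
Op 7: best P0=NH2 P1=NH3
Op 8: best P0=NH2 P1=NH3
Op 9: best P0=NH2 P1=NH1
Op 10: best P0=NH3 P1=NH1
Op 11: best P0=NH3 P1=NH1
Op 12: best P0=NH3 P1=NH1

Answer: P0:NH3 P1:NH1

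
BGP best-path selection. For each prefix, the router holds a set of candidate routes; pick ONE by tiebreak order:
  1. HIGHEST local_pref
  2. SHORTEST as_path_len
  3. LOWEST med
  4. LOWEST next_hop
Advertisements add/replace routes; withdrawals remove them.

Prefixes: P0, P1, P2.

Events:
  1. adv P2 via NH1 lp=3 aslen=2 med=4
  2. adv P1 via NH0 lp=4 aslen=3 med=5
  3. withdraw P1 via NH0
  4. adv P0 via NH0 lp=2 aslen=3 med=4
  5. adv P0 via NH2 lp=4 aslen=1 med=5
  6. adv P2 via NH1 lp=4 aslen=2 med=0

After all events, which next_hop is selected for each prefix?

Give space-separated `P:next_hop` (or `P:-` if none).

Answer: P0:NH2 P1:- P2:NH1

Derivation:
Op 1: best P0=- P1=- P2=NH1
Op 2: best P0=- P1=NH0 P2=NH1
Op 3: best P0=- P1=- P2=NH1
Op 4: best P0=NH0 P1=- P2=NH1
Op 5: best P0=NH2 P1=- P2=NH1
Op 6: best P0=NH2 P1=- P2=NH1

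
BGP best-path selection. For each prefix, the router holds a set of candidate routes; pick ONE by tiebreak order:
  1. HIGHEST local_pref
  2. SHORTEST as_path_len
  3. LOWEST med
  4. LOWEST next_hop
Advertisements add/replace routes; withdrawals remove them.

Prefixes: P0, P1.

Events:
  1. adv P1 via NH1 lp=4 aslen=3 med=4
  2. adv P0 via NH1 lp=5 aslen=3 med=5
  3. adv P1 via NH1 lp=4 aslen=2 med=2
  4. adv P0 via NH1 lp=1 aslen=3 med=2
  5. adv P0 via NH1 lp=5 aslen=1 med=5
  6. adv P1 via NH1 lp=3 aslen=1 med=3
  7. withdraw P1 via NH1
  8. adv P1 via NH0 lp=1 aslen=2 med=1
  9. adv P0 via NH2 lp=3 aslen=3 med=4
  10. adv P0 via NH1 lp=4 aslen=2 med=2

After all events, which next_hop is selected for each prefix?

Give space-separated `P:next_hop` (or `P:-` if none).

Answer: P0:NH1 P1:NH0

Derivation:
Op 1: best P0=- P1=NH1
Op 2: best P0=NH1 P1=NH1
Op 3: best P0=NH1 P1=NH1
Op 4: best P0=NH1 P1=NH1
Op 5: best P0=NH1 P1=NH1
Op 6: best P0=NH1 P1=NH1
Op 7: best P0=NH1 P1=-
Op 8: best P0=NH1 P1=NH0
Op 9: best P0=NH1 P1=NH0
Op 10: best P0=NH1 P1=NH0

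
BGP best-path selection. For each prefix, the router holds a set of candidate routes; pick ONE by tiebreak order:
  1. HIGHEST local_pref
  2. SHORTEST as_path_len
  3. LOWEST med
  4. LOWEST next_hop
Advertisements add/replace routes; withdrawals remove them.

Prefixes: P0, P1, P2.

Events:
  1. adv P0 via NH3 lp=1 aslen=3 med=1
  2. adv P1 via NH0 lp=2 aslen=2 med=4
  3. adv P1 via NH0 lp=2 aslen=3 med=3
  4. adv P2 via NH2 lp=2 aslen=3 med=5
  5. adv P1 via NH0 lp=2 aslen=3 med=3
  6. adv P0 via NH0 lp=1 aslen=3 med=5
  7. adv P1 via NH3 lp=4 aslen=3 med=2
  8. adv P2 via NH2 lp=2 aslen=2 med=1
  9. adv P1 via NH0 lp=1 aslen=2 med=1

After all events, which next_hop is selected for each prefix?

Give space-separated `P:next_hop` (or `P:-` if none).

Answer: P0:NH3 P1:NH3 P2:NH2

Derivation:
Op 1: best P0=NH3 P1=- P2=-
Op 2: best P0=NH3 P1=NH0 P2=-
Op 3: best P0=NH3 P1=NH0 P2=-
Op 4: best P0=NH3 P1=NH0 P2=NH2
Op 5: best P0=NH3 P1=NH0 P2=NH2
Op 6: best P0=NH3 P1=NH0 P2=NH2
Op 7: best P0=NH3 P1=NH3 P2=NH2
Op 8: best P0=NH3 P1=NH3 P2=NH2
Op 9: best P0=NH3 P1=NH3 P2=NH2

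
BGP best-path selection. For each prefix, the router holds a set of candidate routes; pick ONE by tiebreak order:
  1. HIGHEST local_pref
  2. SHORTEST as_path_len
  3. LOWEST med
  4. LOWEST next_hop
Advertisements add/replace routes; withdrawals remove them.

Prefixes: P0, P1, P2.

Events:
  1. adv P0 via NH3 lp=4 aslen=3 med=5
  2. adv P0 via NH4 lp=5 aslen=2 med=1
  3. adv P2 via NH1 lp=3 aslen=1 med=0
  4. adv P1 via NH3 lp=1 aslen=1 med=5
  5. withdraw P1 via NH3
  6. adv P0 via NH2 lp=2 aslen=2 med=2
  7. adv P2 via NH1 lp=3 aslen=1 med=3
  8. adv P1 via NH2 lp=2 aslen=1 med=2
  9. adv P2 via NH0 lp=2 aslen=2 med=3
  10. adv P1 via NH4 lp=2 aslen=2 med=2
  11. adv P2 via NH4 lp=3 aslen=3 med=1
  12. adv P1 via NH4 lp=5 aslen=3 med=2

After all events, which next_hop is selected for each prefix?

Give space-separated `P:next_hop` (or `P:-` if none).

Answer: P0:NH4 P1:NH4 P2:NH1

Derivation:
Op 1: best P0=NH3 P1=- P2=-
Op 2: best P0=NH4 P1=- P2=-
Op 3: best P0=NH4 P1=- P2=NH1
Op 4: best P0=NH4 P1=NH3 P2=NH1
Op 5: best P0=NH4 P1=- P2=NH1
Op 6: best P0=NH4 P1=- P2=NH1
Op 7: best P0=NH4 P1=- P2=NH1
Op 8: best P0=NH4 P1=NH2 P2=NH1
Op 9: best P0=NH4 P1=NH2 P2=NH1
Op 10: best P0=NH4 P1=NH2 P2=NH1
Op 11: best P0=NH4 P1=NH2 P2=NH1
Op 12: best P0=NH4 P1=NH4 P2=NH1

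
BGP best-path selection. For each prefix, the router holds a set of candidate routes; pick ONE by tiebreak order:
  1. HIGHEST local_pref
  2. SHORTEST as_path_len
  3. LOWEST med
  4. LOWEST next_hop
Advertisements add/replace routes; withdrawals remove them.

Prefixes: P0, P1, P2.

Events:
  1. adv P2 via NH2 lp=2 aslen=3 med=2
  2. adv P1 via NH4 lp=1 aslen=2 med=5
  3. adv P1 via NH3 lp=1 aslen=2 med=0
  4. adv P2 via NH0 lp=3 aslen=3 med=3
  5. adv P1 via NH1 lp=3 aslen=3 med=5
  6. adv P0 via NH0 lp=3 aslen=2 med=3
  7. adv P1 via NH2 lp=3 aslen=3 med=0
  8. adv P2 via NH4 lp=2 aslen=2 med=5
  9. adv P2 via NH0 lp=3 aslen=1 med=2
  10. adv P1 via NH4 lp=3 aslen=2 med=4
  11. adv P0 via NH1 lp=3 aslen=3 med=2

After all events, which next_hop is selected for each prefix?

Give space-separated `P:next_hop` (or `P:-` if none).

Op 1: best P0=- P1=- P2=NH2
Op 2: best P0=- P1=NH4 P2=NH2
Op 3: best P0=- P1=NH3 P2=NH2
Op 4: best P0=- P1=NH3 P2=NH0
Op 5: best P0=- P1=NH1 P2=NH0
Op 6: best P0=NH0 P1=NH1 P2=NH0
Op 7: best P0=NH0 P1=NH2 P2=NH0
Op 8: best P0=NH0 P1=NH2 P2=NH0
Op 9: best P0=NH0 P1=NH2 P2=NH0
Op 10: best P0=NH0 P1=NH4 P2=NH0
Op 11: best P0=NH0 P1=NH4 P2=NH0

Answer: P0:NH0 P1:NH4 P2:NH0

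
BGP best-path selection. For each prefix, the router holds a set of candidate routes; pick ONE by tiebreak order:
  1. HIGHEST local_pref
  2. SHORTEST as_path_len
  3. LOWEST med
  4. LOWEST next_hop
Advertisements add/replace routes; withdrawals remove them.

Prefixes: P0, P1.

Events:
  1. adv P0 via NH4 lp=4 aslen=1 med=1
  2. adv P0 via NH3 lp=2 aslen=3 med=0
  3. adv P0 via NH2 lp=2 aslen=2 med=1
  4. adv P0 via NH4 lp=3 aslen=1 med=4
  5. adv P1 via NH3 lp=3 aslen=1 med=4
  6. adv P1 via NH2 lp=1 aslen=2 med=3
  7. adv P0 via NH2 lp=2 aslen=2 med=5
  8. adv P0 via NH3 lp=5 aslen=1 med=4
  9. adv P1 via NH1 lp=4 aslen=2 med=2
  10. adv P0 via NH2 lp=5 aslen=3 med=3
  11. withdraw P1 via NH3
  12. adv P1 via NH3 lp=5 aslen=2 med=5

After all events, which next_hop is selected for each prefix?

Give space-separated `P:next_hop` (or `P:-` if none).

Op 1: best P0=NH4 P1=-
Op 2: best P0=NH4 P1=-
Op 3: best P0=NH4 P1=-
Op 4: best P0=NH4 P1=-
Op 5: best P0=NH4 P1=NH3
Op 6: best P0=NH4 P1=NH3
Op 7: best P0=NH4 P1=NH3
Op 8: best P0=NH3 P1=NH3
Op 9: best P0=NH3 P1=NH1
Op 10: best P0=NH3 P1=NH1
Op 11: best P0=NH3 P1=NH1
Op 12: best P0=NH3 P1=NH3

Answer: P0:NH3 P1:NH3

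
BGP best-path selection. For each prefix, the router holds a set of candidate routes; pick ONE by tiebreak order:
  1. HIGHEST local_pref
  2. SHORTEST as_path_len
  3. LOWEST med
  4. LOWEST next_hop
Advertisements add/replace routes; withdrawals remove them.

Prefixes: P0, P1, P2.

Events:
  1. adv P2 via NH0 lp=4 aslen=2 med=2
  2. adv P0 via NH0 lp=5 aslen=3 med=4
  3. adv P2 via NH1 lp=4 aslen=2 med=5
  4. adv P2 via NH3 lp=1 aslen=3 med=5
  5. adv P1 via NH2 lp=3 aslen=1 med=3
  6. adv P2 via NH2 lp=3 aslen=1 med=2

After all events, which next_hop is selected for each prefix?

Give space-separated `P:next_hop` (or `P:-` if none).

Op 1: best P0=- P1=- P2=NH0
Op 2: best P0=NH0 P1=- P2=NH0
Op 3: best P0=NH0 P1=- P2=NH0
Op 4: best P0=NH0 P1=- P2=NH0
Op 5: best P0=NH0 P1=NH2 P2=NH0
Op 6: best P0=NH0 P1=NH2 P2=NH0

Answer: P0:NH0 P1:NH2 P2:NH0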